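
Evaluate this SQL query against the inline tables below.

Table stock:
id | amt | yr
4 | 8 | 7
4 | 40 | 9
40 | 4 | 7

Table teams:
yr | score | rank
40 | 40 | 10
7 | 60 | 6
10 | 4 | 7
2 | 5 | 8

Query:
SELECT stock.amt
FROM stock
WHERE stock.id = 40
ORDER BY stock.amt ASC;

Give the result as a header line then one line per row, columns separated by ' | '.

== RESULT ==
stock.amt
4

Derivation:
After WHERE (1 rows):
stock.id | stock.amt | stock.yr
40 | 4 | 7
After SELECT (1 rows):
stock.amt
4
After ORDER BY (1 rows):
stock.amt
4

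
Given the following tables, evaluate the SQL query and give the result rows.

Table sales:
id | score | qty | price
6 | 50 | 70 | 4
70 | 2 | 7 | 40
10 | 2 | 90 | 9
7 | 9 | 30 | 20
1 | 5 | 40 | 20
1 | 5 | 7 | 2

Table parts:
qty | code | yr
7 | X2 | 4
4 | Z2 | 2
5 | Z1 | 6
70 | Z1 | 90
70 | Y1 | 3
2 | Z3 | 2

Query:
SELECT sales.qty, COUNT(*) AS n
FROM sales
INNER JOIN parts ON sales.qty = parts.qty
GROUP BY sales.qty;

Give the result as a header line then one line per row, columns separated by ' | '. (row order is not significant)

== RESULT ==
sales.qty | n
70 | 2
7 | 2

Derivation:
After JOIN parts (4 rows):
sales.id | sales.score | sales.qty | sales.price | parts.qty | parts.code | parts.yr
6 | 50 | 70 | 4 | 70 | Z1 | 90
6 | 50 | 70 | 4 | 70 | Y1 | 3
70 | 2 | 7 | 40 | 7 | X2 | 4
1 | 5 | 7 | 2 | 7 | X2 | 4
After GROUP BY (2 rows):
sales.qty | n
70 | 2
7 | 2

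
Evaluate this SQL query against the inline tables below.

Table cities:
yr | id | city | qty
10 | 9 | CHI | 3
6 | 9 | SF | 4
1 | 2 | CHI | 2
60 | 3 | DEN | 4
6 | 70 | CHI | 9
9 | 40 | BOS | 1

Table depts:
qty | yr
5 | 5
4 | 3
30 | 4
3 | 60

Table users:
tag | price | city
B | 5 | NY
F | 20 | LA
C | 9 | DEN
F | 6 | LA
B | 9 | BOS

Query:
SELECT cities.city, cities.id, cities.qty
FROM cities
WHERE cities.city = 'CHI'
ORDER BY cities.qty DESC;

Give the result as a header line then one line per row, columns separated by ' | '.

== RESULT ==
cities.city | cities.id | cities.qty
CHI | 70 | 9
CHI | 9 | 3
CHI | 2 | 2

Derivation:
After WHERE (3 rows):
cities.yr | cities.id | cities.city | cities.qty
10 | 9 | CHI | 3
1 | 2 | CHI | 2
6 | 70 | CHI | 9
After SELECT (3 rows):
cities.city | cities.id | cities.qty
CHI | 9 | 3
CHI | 2 | 2
CHI | 70 | 9
After ORDER BY (3 rows):
cities.city | cities.id | cities.qty
CHI | 70 | 9
CHI | 9 | 3
CHI | 2 | 2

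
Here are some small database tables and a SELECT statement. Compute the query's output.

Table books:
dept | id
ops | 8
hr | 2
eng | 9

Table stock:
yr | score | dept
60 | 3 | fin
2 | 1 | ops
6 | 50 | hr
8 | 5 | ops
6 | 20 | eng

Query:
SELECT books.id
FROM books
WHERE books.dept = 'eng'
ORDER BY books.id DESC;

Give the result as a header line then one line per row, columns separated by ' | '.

== RESULT ==
books.id
9

Derivation:
After WHERE (1 rows):
books.dept | books.id
eng | 9
After SELECT (1 rows):
books.id
9
After ORDER BY (1 rows):
books.id
9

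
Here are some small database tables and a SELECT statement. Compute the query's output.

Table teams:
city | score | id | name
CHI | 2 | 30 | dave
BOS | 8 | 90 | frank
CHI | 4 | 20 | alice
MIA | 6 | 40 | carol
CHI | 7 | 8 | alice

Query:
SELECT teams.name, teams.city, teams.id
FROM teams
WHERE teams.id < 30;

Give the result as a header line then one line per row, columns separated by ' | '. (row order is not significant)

== RESULT ==
teams.name | teams.city | teams.id
alice | CHI | 20
alice | CHI | 8

Derivation:
After WHERE (2 rows):
teams.city | teams.score | teams.id | teams.name
CHI | 4 | 20 | alice
CHI | 7 | 8 | alice
After SELECT (2 rows):
teams.name | teams.city | teams.id
alice | CHI | 20
alice | CHI | 8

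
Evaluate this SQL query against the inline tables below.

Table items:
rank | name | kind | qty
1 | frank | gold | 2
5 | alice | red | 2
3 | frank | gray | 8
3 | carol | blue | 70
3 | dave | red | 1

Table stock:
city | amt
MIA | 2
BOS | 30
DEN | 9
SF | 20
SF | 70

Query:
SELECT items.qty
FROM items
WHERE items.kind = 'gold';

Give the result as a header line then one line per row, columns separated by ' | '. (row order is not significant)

== RESULT ==
items.qty
2

Derivation:
After WHERE (1 rows):
items.rank | items.name | items.kind | items.qty
1 | frank | gold | 2
After SELECT (1 rows):
items.qty
2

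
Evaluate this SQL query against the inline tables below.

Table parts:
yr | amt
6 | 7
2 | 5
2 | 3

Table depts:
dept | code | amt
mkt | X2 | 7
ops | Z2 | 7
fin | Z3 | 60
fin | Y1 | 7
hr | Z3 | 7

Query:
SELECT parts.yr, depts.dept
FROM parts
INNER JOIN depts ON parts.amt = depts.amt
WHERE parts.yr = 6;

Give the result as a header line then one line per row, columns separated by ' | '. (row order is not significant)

== RESULT ==
parts.yr | depts.dept
6 | mkt
6 | ops
6 | fin
6 | hr

Derivation:
After JOIN depts (4 rows):
parts.yr | parts.amt | depts.dept | depts.code | depts.amt
6 | 7 | mkt | X2 | 7
6 | 7 | ops | Z2 | 7
6 | 7 | fin | Y1 | 7
6 | 7 | hr | Z3 | 7
After WHERE (4 rows):
parts.yr | parts.amt | depts.dept | depts.code | depts.amt
6 | 7 | mkt | X2 | 7
6 | 7 | ops | Z2 | 7
6 | 7 | fin | Y1 | 7
6 | 7 | hr | Z3 | 7
After SELECT (4 rows):
parts.yr | depts.dept
6 | mkt
6 | ops
6 | fin
6 | hr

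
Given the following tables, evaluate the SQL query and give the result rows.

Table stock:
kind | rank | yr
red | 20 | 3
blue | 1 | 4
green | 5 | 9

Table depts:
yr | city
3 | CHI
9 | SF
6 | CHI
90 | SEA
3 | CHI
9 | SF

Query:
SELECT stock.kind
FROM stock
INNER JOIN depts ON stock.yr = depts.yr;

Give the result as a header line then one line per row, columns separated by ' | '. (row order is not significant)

== RESULT ==
stock.kind
red
red
green
green

Derivation:
After JOIN depts (4 rows):
stock.kind | stock.rank | stock.yr | depts.yr | depts.city
red | 20 | 3 | 3 | CHI
red | 20 | 3 | 3 | CHI
green | 5 | 9 | 9 | SF
green | 5 | 9 | 9 | SF
After SELECT (4 rows):
stock.kind
red
red
green
green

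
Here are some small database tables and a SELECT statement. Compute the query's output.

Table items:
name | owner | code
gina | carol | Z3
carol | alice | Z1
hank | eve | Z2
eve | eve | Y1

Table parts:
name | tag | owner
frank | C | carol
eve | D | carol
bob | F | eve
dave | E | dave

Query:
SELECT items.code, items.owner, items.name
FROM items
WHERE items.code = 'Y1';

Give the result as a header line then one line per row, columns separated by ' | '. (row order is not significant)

== RESULT ==
items.code | items.owner | items.name
Y1 | eve | eve

Derivation:
After WHERE (1 rows):
items.name | items.owner | items.code
eve | eve | Y1
After SELECT (1 rows):
items.code | items.owner | items.name
Y1 | eve | eve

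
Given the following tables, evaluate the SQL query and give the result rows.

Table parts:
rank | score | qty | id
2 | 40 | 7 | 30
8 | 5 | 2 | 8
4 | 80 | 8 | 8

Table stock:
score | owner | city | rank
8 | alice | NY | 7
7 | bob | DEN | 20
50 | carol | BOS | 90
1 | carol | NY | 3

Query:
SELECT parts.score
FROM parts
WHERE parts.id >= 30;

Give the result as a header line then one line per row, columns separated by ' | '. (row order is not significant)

After WHERE (1 rows):
parts.rank | parts.score | parts.qty | parts.id
2 | 40 | 7 | 30
After SELECT (1 rows):
parts.score
40

== RESULT ==
parts.score
40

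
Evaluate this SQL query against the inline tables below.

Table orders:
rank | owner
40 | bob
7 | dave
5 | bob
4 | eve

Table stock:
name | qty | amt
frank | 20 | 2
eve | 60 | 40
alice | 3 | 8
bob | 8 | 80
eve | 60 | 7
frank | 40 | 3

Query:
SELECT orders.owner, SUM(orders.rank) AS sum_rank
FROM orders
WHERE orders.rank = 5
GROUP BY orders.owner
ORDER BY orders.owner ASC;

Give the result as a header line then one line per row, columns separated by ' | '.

== RESULT ==
orders.owner | sum_rank
bob | 5

Derivation:
After WHERE (1 rows):
orders.rank | orders.owner
5 | bob
After GROUP BY (1 rows):
orders.owner | sum_rank
bob | 5
After ORDER BY (1 rows):
orders.owner | sum_rank
bob | 5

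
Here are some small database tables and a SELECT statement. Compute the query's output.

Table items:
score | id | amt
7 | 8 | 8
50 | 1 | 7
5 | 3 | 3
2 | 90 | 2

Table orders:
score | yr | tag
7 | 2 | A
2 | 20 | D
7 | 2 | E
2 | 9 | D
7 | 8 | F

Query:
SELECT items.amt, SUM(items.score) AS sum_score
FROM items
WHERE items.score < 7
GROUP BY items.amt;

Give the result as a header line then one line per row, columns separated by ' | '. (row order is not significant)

== RESULT ==
items.amt | sum_score
3 | 5
2 | 2

Derivation:
After WHERE (2 rows):
items.score | items.id | items.amt
5 | 3 | 3
2 | 90 | 2
After GROUP BY (2 rows):
items.amt | sum_score
3 | 5
2 | 2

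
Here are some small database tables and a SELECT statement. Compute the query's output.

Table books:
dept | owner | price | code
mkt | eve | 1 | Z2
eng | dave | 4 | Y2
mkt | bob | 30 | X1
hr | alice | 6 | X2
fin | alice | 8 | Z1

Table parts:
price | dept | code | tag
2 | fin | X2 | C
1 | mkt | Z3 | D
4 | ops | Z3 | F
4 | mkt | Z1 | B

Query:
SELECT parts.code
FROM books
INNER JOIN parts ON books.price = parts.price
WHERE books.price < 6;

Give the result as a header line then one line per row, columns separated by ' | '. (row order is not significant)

== RESULT ==
parts.code
Z3
Z3
Z1

Derivation:
After JOIN parts (3 rows):
books.dept | books.owner | books.price | books.code | parts.price | parts.dept | parts.code | parts.tag
mkt | eve | 1 | Z2 | 1 | mkt | Z3 | D
eng | dave | 4 | Y2 | 4 | ops | Z3 | F
eng | dave | 4 | Y2 | 4 | mkt | Z1 | B
After WHERE (3 rows):
books.dept | books.owner | books.price | books.code | parts.price | parts.dept | parts.code | parts.tag
mkt | eve | 1 | Z2 | 1 | mkt | Z3 | D
eng | dave | 4 | Y2 | 4 | ops | Z3 | F
eng | dave | 4 | Y2 | 4 | mkt | Z1 | B
After SELECT (3 rows):
parts.code
Z3
Z3
Z1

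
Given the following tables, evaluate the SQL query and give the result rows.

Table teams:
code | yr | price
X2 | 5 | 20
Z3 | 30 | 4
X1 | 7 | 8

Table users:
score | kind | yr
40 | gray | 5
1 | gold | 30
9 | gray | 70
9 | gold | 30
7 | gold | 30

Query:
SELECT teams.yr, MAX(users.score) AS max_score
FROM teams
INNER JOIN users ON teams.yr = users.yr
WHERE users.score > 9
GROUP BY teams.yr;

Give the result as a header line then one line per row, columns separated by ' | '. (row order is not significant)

After JOIN users (4 rows):
teams.code | teams.yr | teams.price | users.score | users.kind | users.yr
X2 | 5 | 20 | 40 | gray | 5
Z3 | 30 | 4 | 1 | gold | 30
Z3 | 30 | 4 | 9 | gold | 30
Z3 | 30 | 4 | 7 | gold | 30
After WHERE (1 rows):
teams.code | teams.yr | teams.price | users.score | users.kind | users.yr
X2 | 5 | 20 | 40 | gray | 5
After GROUP BY (1 rows):
teams.yr | max_score
5 | 40

== RESULT ==
teams.yr | max_score
5 | 40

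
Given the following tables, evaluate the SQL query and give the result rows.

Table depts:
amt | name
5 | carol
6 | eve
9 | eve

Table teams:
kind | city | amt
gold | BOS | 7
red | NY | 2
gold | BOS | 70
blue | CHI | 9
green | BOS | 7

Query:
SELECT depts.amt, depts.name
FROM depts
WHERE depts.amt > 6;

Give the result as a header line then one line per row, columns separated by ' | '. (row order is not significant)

== RESULT ==
depts.amt | depts.name
9 | eve

Derivation:
After WHERE (1 rows):
depts.amt | depts.name
9 | eve
After SELECT (1 rows):
depts.amt | depts.name
9 | eve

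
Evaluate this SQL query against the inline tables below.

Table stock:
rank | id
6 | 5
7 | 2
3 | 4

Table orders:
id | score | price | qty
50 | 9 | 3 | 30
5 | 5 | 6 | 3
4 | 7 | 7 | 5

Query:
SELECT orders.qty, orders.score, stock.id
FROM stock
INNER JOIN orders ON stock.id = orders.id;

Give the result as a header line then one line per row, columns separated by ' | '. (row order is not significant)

After JOIN orders (2 rows):
stock.rank | stock.id | orders.id | orders.score | orders.price | orders.qty
6 | 5 | 5 | 5 | 6 | 3
3 | 4 | 4 | 7 | 7 | 5
After SELECT (2 rows):
orders.qty | orders.score | stock.id
3 | 5 | 5
5 | 7 | 4

== RESULT ==
orders.qty | orders.score | stock.id
3 | 5 | 5
5 | 7 | 4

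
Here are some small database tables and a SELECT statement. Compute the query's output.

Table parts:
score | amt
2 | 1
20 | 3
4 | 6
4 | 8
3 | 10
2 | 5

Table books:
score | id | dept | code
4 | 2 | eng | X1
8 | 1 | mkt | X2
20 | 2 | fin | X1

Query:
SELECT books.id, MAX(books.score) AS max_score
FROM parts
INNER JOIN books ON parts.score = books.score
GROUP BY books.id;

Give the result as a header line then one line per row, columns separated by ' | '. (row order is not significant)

After JOIN books (3 rows):
parts.score | parts.amt | books.score | books.id | books.dept | books.code
20 | 3 | 20 | 2 | fin | X1
4 | 6 | 4 | 2 | eng | X1
4 | 8 | 4 | 2 | eng | X1
After GROUP BY (1 rows):
books.id | max_score
2 | 20

== RESULT ==
books.id | max_score
2 | 20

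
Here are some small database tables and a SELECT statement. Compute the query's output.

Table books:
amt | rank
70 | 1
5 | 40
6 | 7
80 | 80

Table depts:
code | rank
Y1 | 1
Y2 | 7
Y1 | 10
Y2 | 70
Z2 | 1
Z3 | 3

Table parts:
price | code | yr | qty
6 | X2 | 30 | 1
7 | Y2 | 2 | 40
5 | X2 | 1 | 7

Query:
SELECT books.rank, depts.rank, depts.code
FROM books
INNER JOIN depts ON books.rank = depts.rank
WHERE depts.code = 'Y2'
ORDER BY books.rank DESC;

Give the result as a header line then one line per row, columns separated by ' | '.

After JOIN depts (3 rows):
books.amt | books.rank | depts.code | depts.rank
70 | 1 | Y1 | 1
70 | 1 | Z2 | 1
6 | 7 | Y2 | 7
After WHERE (1 rows):
books.amt | books.rank | depts.code | depts.rank
6 | 7 | Y2 | 7
After SELECT (1 rows):
books.rank | depts.rank | depts.code
7 | 7 | Y2
After ORDER BY (1 rows):
books.rank | depts.rank | depts.code
7 | 7 | Y2

== RESULT ==
books.rank | depts.rank | depts.code
7 | 7 | Y2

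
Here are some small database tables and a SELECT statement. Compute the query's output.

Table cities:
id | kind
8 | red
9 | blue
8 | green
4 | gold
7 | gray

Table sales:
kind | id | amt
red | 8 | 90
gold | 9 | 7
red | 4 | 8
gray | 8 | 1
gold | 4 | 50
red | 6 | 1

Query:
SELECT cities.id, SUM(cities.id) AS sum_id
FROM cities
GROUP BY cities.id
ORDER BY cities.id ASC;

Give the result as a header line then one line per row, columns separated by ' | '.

After GROUP BY (4 rows):
cities.id | sum_id
8 | 16
9 | 9
4 | 4
7 | 7
After ORDER BY (4 rows):
cities.id | sum_id
4 | 4
7 | 7
8 | 16
9 | 9

== RESULT ==
cities.id | sum_id
4 | 4
7 | 7
8 | 16
9 | 9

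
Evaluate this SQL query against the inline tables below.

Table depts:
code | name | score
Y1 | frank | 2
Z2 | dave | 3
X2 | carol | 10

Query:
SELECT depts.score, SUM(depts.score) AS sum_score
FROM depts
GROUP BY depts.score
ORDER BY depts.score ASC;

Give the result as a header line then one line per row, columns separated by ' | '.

After GROUP BY (3 rows):
depts.score | sum_score
2 | 2
3 | 3
10 | 10
After ORDER BY (3 rows):
depts.score | sum_score
2 | 2
3 | 3
10 | 10

== RESULT ==
depts.score | sum_score
2 | 2
3 | 3
10 | 10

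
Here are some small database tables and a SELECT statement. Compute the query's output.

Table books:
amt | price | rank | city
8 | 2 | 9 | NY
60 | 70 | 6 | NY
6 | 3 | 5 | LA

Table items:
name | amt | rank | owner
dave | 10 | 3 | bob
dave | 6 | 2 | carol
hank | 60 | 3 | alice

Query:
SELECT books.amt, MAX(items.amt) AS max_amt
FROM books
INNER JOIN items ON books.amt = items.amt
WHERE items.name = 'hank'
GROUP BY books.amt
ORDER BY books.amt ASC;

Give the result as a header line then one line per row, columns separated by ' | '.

After JOIN items (2 rows):
books.amt | books.price | books.rank | books.city | items.name | items.amt | items.rank | items.owner
60 | 70 | 6 | NY | hank | 60 | 3 | alice
6 | 3 | 5 | LA | dave | 6 | 2 | carol
After WHERE (1 rows):
books.amt | books.price | books.rank | books.city | items.name | items.amt | items.rank | items.owner
60 | 70 | 6 | NY | hank | 60 | 3 | alice
After GROUP BY (1 rows):
books.amt | max_amt
60 | 60
After ORDER BY (1 rows):
books.amt | max_amt
60 | 60

== RESULT ==
books.amt | max_amt
60 | 60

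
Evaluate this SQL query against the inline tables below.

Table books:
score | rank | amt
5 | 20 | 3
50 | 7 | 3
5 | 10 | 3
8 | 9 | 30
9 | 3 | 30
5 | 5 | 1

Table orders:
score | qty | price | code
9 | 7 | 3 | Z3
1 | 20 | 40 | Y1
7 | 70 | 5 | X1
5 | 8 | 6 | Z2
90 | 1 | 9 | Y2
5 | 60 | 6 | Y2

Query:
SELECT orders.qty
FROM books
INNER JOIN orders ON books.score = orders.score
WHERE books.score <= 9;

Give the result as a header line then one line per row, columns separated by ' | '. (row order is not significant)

After JOIN orders (7 rows):
books.score | books.rank | books.amt | orders.score | orders.qty | orders.price | orders.code
5 | 20 | 3 | 5 | 8 | 6 | Z2
5 | 20 | 3 | 5 | 60 | 6 | Y2
5 | 10 | 3 | 5 | 8 | 6 | Z2
5 | 10 | 3 | 5 | 60 | 6 | Y2
9 | 3 | 30 | 9 | 7 | 3 | Z3
5 | 5 | 1 | 5 | 8 | 6 | Z2
5 | 5 | 1 | 5 | 60 | 6 | Y2
After WHERE (7 rows):
books.score | books.rank | books.amt | orders.score | orders.qty | orders.price | orders.code
5 | 20 | 3 | 5 | 8 | 6 | Z2
5 | 20 | 3 | 5 | 60 | 6 | Y2
5 | 10 | 3 | 5 | 8 | 6 | Z2
5 | 10 | 3 | 5 | 60 | 6 | Y2
9 | 3 | 30 | 9 | 7 | 3 | Z3
5 | 5 | 1 | 5 | 8 | 6 | Z2
5 | 5 | 1 | 5 | 60 | 6 | Y2
After SELECT (7 rows):
orders.qty
8
60
8
60
7
8
60

== RESULT ==
orders.qty
8
60
8
60
7
8
60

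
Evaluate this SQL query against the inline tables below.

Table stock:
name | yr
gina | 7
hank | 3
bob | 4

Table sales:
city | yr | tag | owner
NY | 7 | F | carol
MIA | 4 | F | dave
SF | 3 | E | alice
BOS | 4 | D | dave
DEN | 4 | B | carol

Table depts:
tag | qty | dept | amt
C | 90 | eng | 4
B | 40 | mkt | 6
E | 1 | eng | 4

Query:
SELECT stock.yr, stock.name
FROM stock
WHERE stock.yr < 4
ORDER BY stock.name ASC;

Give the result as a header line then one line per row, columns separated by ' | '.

After WHERE (1 rows):
stock.name | stock.yr
hank | 3
After SELECT (1 rows):
stock.yr | stock.name
3 | hank
After ORDER BY (1 rows):
stock.yr | stock.name
3 | hank

== RESULT ==
stock.yr | stock.name
3 | hank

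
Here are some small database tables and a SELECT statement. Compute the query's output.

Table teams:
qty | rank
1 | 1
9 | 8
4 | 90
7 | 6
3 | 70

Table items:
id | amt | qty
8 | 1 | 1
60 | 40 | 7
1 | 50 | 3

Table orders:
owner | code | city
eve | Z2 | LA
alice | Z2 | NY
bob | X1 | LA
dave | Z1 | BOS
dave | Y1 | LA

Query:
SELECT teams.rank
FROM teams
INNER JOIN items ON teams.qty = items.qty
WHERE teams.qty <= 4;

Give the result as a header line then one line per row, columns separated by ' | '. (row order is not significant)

== RESULT ==
teams.rank
1
70

Derivation:
After JOIN items (3 rows):
teams.qty | teams.rank | items.id | items.amt | items.qty
1 | 1 | 8 | 1 | 1
7 | 6 | 60 | 40 | 7
3 | 70 | 1 | 50 | 3
After WHERE (2 rows):
teams.qty | teams.rank | items.id | items.amt | items.qty
1 | 1 | 8 | 1 | 1
3 | 70 | 1 | 50 | 3
After SELECT (2 rows):
teams.rank
1
70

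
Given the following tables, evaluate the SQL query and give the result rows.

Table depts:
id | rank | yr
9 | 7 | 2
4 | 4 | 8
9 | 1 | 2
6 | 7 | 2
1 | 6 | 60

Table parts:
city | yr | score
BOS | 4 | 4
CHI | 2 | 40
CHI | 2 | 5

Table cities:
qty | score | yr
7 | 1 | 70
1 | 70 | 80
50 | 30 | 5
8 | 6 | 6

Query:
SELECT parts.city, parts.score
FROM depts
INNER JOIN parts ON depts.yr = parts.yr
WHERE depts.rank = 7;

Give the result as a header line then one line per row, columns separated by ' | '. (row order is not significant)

== RESULT ==
parts.city | parts.score
CHI | 40
CHI | 5
CHI | 40
CHI | 5

Derivation:
After JOIN parts (6 rows):
depts.id | depts.rank | depts.yr | parts.city | parts.yr | parts.score
9 | 7 | 2 | CHI | 2 | 40
9 | 7 | 2 | CHI | 2 | 5
9 | 1 | 2 | CHI | 2 | 40
9 | 1 | 2 | CHI | 2 | 5
6 | 7 | 2 | CHI | 2 | 40
6 | 7 | 2 | CHI | 2 | 5
After WHERE (4 rows):
depts.id | depts.rank | depts.yr | parts.city | parts.yr | parts.score
9 | 7 | 2 | CHI | 2 | 40
9 | 7 | 2 | CHI | 2 | 5
6 | 7 | 2 | CHI | 2 | 40
6 | 7 | 2 | CHI | 2 | 5
After SELECT (4 rows):
parts.city | parts.score
CHI | 40
CHI | 5
CHI | 40
CHI | 5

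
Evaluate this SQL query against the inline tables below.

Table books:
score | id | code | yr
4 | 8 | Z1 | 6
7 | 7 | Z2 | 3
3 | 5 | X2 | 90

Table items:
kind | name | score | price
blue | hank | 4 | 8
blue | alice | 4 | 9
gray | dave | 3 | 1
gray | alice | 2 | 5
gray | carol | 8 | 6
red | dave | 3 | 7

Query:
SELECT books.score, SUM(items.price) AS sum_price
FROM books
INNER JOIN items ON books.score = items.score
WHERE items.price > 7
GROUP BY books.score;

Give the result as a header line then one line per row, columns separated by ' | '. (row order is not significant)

== RESULT ==
books.score | sum_price
4 | 17

Derivation:
After JOIN items (4 rows):
books.score | books.id | books.code | books.yr | items.kind | items.name | items.score | items.price
4 | 8 | Z1 | 6 | blue | hank | 4 | 8
4 | 8 | Z1 | 6 | blue | alice | 4 | 9
3 | 5 | X2 | 90 | gray | dave | 3 | 1
3 | 5 | X2 | 90 | red | dave | 3 | 7
After WHERE (2 rows):
books.score | books.id | books.code | books.yr | items.kind | items.name | items.score | items.price
4 | 8 | Z1 | 6 | blue | hank | 4 | 8
4 | 8 | Z1 | 6 | blue | alice | 4 | 9
After GROUP BY (1 rows):
books.score | sum_price
4 | 17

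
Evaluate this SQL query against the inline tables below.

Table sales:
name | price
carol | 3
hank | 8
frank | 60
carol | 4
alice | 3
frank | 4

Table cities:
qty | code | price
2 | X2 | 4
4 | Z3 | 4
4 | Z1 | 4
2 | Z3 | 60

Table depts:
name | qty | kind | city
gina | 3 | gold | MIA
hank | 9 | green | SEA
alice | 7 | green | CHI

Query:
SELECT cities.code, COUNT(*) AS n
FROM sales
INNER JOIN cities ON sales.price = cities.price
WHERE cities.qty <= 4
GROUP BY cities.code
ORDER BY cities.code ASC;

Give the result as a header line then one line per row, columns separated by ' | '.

After JOIN cities (7 rows):
sales.name | sales.price | cities.qty | cities.code | cities.price
frank | 60 | 2 | Z3 | 60
carol | 4 | 2 | X2 | 4
carol | 4 | 4 | Z3 | 4
carol | 4 | 4 | Z1 | 4
frank | 4 | 2 | X2 | 4
frank | 4 | 4 | Z3 | 4
frank | 4 | 4 | Z1 | 4
After WHERE (7 rows):
sales.name | sales.price | cities.qty | cities.code | cities.price
frank | 60 | 2 | Z3 | 60
carol | 4 | 2 | X2 | 4
carol | 4 | 4 | Z3 | 4
carol | 4 | 4 | Z1 | 4
frank | 4 | 2 | X2 | 4
frank | 4 | 4 | Z3 | 4
frank | 4 | 4 | Z1 | 4
After GROUP BY (3 rows):
cities.code | n
Z3 | 3
X2 | 2
Z1 | 2
After ORDER BY (3 rows):
cities.code | n
X2 | 2
Z1 | 2
Z3 | 3

== RESULT ==
cities.code | n
X2 | 2
Z1 | 2
Z3 | 3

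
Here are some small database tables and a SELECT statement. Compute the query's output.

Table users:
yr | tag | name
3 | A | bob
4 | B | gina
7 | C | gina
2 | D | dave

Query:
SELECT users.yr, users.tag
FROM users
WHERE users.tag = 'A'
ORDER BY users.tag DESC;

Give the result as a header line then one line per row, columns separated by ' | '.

== RESULT ==
users.yr | users.tag
3 | A

Derivation:
After WHERE (1 rows):
users.yr | users.tag | users.name
3 | A | bob
After SELECT (1 rows):
users.yr | users.tag
3 | A
After ORDER BY (1 rows):
users.yr | users.tag
3 | A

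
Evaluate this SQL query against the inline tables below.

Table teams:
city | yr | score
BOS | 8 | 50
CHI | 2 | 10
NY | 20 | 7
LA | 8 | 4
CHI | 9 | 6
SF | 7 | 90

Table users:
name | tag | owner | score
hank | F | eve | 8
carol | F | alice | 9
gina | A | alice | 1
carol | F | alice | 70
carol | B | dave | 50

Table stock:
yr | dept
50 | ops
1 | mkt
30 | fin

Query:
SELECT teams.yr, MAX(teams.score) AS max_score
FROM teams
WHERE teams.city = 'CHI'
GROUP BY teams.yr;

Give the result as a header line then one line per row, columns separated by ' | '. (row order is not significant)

After WHERE (2 rows):
teams.city | teams.yr | teams.score
CHI | 2 | 10
CHI | 9 | 6
After GROUP BY (2 rows):
teams.yr | max_score
2 | 10
9 | 6

== RESULT ==
teams.yr | max_score
2 | 10
9 | 6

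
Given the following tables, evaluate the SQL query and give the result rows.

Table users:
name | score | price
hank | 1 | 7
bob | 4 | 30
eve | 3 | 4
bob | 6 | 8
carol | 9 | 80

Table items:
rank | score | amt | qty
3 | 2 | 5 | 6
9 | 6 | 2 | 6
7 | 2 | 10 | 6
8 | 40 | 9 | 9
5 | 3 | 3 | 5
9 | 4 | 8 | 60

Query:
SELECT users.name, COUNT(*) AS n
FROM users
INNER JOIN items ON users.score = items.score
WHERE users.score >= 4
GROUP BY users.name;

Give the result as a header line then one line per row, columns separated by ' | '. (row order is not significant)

After JOIN items (3 rows):
users.name | users.score | users.price | items.rank | items.score | items.amt | items.qty
bob | 4 | 30 | 9 | 4 | 8 | 60
eve | 3 | 4 | 5 | 3 | 3 | 5
bob | 6 | 8 | 9 | 6 | 2 | 6
After WHERE (2 rows):
users.name | users.score | users.price | items.rank | items.score | items.amt | items.qty
bob | 4 | 30 | 9 | 4 | 8 | 60
bob | 6 | 8 | 9 | 6 | 2 | 6
After GROUP BY (1 rows):
users.name | n
bob | 2

== RESULT ==
users.name | n
bob | 2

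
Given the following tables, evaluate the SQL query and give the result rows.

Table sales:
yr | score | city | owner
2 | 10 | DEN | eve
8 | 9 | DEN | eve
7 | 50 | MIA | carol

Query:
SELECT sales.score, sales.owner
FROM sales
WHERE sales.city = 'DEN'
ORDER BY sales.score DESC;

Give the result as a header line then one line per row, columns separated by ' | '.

After WHERE (2 rows):
sales.yr | sales.score | sales.city | sales.owner
2 | 10 | DEN | eve
8 | 9 | DEN | eve
After SELECT (2 rows):
sales.score | sales.owner
10 | eve
9 | eve
After ORDER BY (2 rows):
sales.score | sales.owner
10 | eve
9 | eve

== RESULT ==
sales.score | sales.owner
10 | eve
9 | eve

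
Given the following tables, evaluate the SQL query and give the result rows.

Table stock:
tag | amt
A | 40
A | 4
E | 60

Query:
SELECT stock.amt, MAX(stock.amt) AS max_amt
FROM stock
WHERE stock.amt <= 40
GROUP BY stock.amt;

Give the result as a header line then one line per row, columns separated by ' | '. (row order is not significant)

== RESULT ==
stock.amt | max_amt
40 | 40
4 | 4

Derivation:
After WHERE (2 rows):
stock.tag | stock.amt
A | 40
A | 4
After GROUP BY (2 rows):
stock.amt | max_amt
40 | 40
4 | 4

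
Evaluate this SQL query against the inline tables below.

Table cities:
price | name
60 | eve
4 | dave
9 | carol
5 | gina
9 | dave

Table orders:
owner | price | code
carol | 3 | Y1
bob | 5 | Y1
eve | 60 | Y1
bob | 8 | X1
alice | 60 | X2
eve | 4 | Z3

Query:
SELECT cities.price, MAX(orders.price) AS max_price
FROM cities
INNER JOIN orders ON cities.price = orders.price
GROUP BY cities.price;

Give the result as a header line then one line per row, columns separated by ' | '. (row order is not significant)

After JOIN orders (4 rows):
cities.price | cities.name | orders.owner | orders.price | orders.code
60 | eve | eve | 60 | Y1
60 | eve | alice | 60 | X2
4 | dave | eve | 4 | Z3
5 | gina | bob | 5 | Y1
After GROUP BY (3 rows):
cities.price | max_price
60 | 60
4 | 4
5 | 5

== RESULT ==
cities.price | max_price
60 | 60
4 | 4
5 | 5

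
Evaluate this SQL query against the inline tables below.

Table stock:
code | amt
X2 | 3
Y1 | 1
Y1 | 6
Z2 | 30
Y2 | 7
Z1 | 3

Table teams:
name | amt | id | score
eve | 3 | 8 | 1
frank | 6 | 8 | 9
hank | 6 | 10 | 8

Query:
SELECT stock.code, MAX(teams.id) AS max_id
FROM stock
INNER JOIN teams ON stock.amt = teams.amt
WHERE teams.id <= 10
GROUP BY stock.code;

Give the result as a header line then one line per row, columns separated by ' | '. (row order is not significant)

== RESULT ==
stock.code | max_id
X2 | 8
Y1 | 10
Z1 | 8

Derivation:
After JOIN teams (4 rows):
stock.code | stock.amt | teams.name | teams.amt | teams.id | teams.score
X2 | 3 | eve | 3 | 8 | 1
Y1 | 6 | frank | 6 | 8 | 9
Y1 | 6 | hank | 6 | 10 | 8
Z1 | 3 | eve | 3 | 8 | 1
After WHERE (4 rows):
stock.code | stock.amt | teams.name | teams.amt | teams.id | teams.score
X2 | 3 | eve | 3 | 8 | 1
Y1 | 6 | frank | 6 | 8 | 9
Y1 | 6 | hank | 6 | 10 | 8
Z1 | 3 | eve | 3 | 8 | 1
After GROUP BY (3 rows):
stock.code | max_id
X2 | 8
Y1 | 10
Z1 | 8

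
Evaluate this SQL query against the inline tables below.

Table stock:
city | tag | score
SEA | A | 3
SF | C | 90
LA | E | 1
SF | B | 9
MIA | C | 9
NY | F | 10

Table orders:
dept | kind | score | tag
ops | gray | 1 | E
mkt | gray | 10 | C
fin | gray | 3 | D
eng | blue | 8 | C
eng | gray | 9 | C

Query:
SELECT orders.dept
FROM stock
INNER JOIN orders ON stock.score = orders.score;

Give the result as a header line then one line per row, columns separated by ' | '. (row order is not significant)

== RESULT ==
orders.dept
fin
ops
eng
eng
mkt

Derivation:
After JOIN orders (5 rows):
stock.city | stock.tag | stock.score | orders.dept | orders.kind | orders.score | orders.tag
SEA | A | 3 | fin | gray | 3 | D
LA | E | 1 | ops | gray | 1 | E
SF | B | 9 | eng | gray | 9 | C
MIA | C | 9 | eng | gray | 9 | C
NY | F | 10 | mkt | gray | 10 | C
After SELECT (5 rows):
orders.dept
fin
ops
eng
eng
mkt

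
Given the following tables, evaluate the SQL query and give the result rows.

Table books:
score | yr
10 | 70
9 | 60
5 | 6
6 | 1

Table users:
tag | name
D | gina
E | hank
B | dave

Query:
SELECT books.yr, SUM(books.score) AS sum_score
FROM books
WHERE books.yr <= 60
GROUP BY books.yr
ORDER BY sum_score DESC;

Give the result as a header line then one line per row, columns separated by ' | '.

== RESULT ==
books.yr | sum_score
60 | 9
1 | 6
6 | 5

Derivation:
After WHERE (3 rows):
books.score | books.yr
9 | 60
5 | 6
6 | 1
After GROUP BY (3 rows):
books.yr | sum_score
60 | 9
6 | 5
1 | 6
After ORDER BY (3 rows):
books.yr | sum_score
60 | 9
1 | 6
6 | 5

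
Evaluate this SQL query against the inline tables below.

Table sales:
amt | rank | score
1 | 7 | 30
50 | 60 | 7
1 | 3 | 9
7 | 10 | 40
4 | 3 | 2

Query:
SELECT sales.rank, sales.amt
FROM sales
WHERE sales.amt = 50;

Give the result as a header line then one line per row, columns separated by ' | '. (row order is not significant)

== RESULT ==
sales.rank | sales.amt
60 | 50

Derivation:
After WHERE (1 rows):
sales.amt | sales.rank | sales.score
50 | 60 | 7
After SELECT (1 rows):
sales.rank | sales.amt
60 | 50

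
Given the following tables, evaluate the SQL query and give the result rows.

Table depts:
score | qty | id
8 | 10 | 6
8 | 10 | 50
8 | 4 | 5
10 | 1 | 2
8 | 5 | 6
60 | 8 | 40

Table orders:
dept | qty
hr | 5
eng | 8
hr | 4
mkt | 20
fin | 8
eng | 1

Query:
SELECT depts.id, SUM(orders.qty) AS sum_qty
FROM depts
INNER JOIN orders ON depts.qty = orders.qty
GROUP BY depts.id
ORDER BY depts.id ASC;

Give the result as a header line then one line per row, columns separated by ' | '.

== RESULT ==
depts.id | sum_qty
2 | 1
5 | 4
6 | 5
40 | 16

Derivation:
After JOIN orders (5 rows):
depts.score | depts.qty | depts.id | orders.dept | orders.qty
8 | 4 | 5 | hr | 4
10 | 1 | 2 | eng | 1
8 | 5 | 6 | hr | 5
60 | 8 | 40 | eng | 8
60 | 8 | 40 | fin | 8
After GROUP BY (4 rows):
depts.id | sum_qty
5 | 4
2 | 1
6 | 5
40 | 16
After ORDER BY (4 rows):
depts.id | sum_qty
2 | 1
5 | 4
6 | 5
40 | 16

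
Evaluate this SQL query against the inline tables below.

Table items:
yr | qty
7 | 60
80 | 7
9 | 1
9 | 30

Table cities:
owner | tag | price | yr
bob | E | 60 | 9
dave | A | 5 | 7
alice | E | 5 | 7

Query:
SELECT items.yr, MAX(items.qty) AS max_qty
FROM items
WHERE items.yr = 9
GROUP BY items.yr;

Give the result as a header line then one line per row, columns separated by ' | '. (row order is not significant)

After WHERE (2 rows):
items.yr | items.qty
9 | 1
9 | 30
After GROUP BY (1 rows):
items.yr | max_qty
9 | 30

== RESULT ==
items.yr | max_qty
9 | 30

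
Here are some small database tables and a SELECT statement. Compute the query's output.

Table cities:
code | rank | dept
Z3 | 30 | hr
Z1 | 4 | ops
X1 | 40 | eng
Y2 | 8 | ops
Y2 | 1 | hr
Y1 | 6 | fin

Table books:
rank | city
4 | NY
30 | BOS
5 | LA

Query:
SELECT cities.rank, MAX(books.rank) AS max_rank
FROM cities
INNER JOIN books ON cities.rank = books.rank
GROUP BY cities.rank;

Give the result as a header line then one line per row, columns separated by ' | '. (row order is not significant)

== RESULT ==
cities.rank | max_rank
30 | 30
4 | 4

Derivation:
After JOIN books (2 rows):
cities.code | cities.rank | cities.dept | books.rank | books.city
Z3 | 30 | hr | 30 | BOS
Z1 | 4 | ops | 4 | NY
After GROUP BY (2 rows):
cities.rank | max_rank
30 | 30
4 | 4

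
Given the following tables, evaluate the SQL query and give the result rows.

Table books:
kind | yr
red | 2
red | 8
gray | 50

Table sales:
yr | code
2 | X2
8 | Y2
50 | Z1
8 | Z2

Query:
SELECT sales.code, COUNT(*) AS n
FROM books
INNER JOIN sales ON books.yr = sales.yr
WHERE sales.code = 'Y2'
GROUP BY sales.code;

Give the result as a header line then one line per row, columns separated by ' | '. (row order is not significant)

After JOIN sales (4 rows):
books.kind | books.yr | sales.yr | sales.code
red | 2 | 2 | X2
red | 8 | 8 | Y2
red | 8 | 8 | Z2
gray | 50 | 50 | Z1
After WHERE (1 rows):
books.kind | books.yr | sales.yr | sales.code
red | 8 | 8 | Y2
After GROUP BY (1 rows):
sales.code | n
Y2 | 1

== RESULT ==
sales.code | n
Y2 | 1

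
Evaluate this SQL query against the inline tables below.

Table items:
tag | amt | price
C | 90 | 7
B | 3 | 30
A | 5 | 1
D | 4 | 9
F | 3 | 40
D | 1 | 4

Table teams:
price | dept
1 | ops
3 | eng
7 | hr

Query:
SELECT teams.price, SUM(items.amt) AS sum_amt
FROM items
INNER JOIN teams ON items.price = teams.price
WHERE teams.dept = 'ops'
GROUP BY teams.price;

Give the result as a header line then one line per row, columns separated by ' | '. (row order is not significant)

== RESULT ==
teams.price | sum_amt
1 | 5

Derivation:
After JOIN teams (2 rows):
items.tag | items.amt | items.price | teams.price | teams.dept
C | 90 | 7 | 7 | hr
A | 5 | 1 | 1 | ops
After WHERE (1 rows):
items.tag | items.amt | items.price | teams.price | teams.dept
A | 5 | 1 | 1 | ops
After GROUP BY (1 rows):
teams.price | sum_amt
1 | 5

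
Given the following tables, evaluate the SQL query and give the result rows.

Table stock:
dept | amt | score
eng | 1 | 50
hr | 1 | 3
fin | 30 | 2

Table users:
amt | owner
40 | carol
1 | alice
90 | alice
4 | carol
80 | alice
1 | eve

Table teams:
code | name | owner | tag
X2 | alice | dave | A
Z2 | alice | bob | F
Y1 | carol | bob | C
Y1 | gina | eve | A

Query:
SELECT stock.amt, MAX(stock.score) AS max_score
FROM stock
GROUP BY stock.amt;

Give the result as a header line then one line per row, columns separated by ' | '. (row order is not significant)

After GROUP BY (2 rows):
stock.amt | max_score
1 | 50
30 | 2

== RESULT ==
stock.amt | max_score
1 | 50
30 | 2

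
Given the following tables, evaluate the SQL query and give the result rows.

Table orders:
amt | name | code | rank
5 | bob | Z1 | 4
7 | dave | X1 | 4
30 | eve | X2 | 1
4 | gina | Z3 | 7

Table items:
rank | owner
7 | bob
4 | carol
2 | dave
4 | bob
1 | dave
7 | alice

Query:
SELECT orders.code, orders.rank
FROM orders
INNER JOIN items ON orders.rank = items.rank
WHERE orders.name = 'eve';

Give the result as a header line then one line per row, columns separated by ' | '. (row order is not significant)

After JOIN items (7 rows):
orders.amt | orders.name | orders.code | orders.rank | items.rank | items.owner
5 | bob | Z1 | 4 | 4 | carol
5 | bob | Z1 | 4 | 4 | bob
7 | dave | X1 | 4 | 4 | carol
7 | dave | X1 | 4 | 4 | bob
30 | eve | X2 | 1 | 1 | dave
4 | gina | Z3 | 7 | 7 | bob
4 | gina | Z3 | 7 | 7 | alice
After WHERE (1 rows):
orders.amt | orders.name | orders.code | orders.rank | items.rank | items.owner
30 | eve | X2 | 1 | 1 | dave
After SELECT (1 rows):
orders.code | orders.rank
X2 | 1

== RESULT ==
orders.code | orders.rank
X2 | 1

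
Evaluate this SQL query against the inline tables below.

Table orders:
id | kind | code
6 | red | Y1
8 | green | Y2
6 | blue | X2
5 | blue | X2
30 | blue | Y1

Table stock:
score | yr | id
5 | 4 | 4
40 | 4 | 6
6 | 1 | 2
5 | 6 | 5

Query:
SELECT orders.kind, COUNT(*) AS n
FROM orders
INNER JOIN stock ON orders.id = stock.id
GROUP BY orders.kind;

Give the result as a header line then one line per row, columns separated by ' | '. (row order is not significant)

After JOIN stock (3 rows):
orders.id | orders.kind | orders.code | stock.score | stock.yr | stock.id
6 | red | Y1 | 40 | 4 | 6
6 | blue | X2 | 40 | 4 | 6
5 | blue | X2 | 5 | 6 | 5
After GROUP BY (2 rows):
orders.kind | n
red | 1
blue | 2

== RESULT ==
orders.kind | n
red | 1
blue | 2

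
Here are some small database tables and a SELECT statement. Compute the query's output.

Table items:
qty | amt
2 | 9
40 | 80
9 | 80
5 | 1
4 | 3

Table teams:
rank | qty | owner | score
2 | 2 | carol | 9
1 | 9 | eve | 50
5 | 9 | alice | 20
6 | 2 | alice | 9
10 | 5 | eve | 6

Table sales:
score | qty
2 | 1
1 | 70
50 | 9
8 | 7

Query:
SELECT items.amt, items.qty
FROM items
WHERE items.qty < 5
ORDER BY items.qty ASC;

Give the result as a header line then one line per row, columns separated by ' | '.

After WHERE (2 rows):
items.qty | items.amt
2 | 9
4 | 3
After SELECT (2 rows):
items.amt | items.qty
9 | 2
3 | 4
After ORDER BY (2 rows):
items.amt | items.qty
9 | 2
3 | 4

== RESULT ==
items.amt | items.qty
9 | 2
3 | 4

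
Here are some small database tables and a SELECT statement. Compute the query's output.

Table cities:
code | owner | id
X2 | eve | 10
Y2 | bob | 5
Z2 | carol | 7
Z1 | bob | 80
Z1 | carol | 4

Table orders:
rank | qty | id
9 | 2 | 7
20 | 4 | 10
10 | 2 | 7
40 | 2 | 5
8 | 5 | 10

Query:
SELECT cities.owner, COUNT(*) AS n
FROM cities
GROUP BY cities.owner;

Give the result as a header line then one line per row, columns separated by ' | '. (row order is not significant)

== RESULT ==
cities.owner | n
eve | 1
bob | 2
carol | 2

Derivation:
After GROUP BY (3 rows):
cities.owner | n
eve | 1
bob | 2
carol | 2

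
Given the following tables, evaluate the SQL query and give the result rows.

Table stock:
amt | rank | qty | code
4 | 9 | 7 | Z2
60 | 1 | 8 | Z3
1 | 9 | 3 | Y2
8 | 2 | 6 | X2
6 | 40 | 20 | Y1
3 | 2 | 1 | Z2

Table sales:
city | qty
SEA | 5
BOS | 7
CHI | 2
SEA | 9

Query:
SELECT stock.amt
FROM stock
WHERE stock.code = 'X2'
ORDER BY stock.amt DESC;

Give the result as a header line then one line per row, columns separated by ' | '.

After WHERE (1 rows):
stock.amt | stock.rank | stock.qty | stock.code
8 | 2 | 6 | X2
After SELECT (1 rows):
stock.amt
8
After ORDER BY (1 rows):
stock.amt
8

== RESULT ==
stock.amt
8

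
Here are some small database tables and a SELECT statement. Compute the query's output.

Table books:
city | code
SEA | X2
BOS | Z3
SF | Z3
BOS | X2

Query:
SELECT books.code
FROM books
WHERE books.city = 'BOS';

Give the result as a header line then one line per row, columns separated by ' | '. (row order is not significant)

After WHERE (2 rows):
books.city | books.code
BOS | Z3
BOS | X2
After SELECT (2 rows):
books.code
Z3
X2

== RESULT ==
books.code
Z3
X2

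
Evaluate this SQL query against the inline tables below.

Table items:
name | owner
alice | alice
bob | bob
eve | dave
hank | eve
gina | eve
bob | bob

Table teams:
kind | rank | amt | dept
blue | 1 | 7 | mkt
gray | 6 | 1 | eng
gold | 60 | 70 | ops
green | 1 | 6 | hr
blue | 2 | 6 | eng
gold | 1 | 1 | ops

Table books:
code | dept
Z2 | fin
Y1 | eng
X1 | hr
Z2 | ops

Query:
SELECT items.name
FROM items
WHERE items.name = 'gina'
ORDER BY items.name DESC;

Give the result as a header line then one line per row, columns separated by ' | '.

After WHERE (1 rows):
items.name | items.owner
gina | eve
After SELECT (1 rows):
items.name
gina
After ORDER BY (1 rows):
items.name
gina

== RESULT ==
items.name
gina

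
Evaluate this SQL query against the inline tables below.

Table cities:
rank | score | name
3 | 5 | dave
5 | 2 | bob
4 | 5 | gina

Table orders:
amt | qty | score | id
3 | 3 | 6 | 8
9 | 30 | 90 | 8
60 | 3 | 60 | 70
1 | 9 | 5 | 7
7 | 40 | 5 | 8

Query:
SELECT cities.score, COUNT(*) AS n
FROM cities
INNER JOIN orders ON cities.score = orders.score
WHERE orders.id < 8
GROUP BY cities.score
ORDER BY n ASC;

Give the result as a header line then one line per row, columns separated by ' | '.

== RESULT ==
cities.score | n
5 | 2

Derivation:
After JOIN orders (4 rows):
cities.rank | cities.score | cities.name | orders.amt | orders.qty | orders.score | orders.id
3 | 5 | dave | 1 | 9 | 5 | 7
3 | 5 | dave | 7 | 40 | 5 | 8
4 | 5 | gina | 1 | 9 | 5 | 7
4 | 5 | gina | 7 | 40 | 5 | 8
After WHERE (2 rows):
cities.rank | cities.score | cities.name | orders.amt | orders.qty | orders.score | orders.id
3 | 5 | dave | 1 | 9 | 5 | 7
4 | 5 | gina | 1 | 9 | 5 | 7
After GROUP BY (1 rows):
cities.score | n
5 | 2
After ORDER BY (1 rows):
cities.score | n
5 | 2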